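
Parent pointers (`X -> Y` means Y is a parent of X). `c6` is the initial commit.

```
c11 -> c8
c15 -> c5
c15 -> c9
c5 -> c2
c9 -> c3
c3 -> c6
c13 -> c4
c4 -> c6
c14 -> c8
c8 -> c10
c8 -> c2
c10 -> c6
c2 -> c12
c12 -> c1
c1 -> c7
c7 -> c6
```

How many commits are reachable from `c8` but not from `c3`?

Reachable from c8: {c1, c10, c12, c2, c6, c7, c8}.
Reachable from c3: {c3, c6}.
In c8's history but not c3's: {c1, c10, c12, c2, c7, c8} — 6 commits.

6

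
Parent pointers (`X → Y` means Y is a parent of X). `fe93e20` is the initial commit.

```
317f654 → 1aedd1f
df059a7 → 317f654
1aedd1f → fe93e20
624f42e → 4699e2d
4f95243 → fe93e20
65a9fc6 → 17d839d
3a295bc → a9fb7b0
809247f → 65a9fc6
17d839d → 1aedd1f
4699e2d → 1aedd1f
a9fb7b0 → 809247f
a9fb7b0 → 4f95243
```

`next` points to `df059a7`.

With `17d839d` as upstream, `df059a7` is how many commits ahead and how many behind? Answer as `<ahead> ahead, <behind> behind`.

Reachable from df059a7: {1aedd1f, 317f654, df059a7, fe93e20}.
Reachable from 17d839d: {17d839d, 1aedd1f, fe93e20}.
Only in df059a7's history (ahead): {317f654, df059a7} — 2.
Only in 17d839d's history (behind): {17d839d} — 1.

2 ahead, 1 behind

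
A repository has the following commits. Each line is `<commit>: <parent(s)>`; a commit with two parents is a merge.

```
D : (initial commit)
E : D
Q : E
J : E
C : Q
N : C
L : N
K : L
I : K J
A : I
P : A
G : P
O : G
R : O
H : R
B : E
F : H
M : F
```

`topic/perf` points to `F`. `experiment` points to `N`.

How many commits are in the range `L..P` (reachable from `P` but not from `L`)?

5

Reachable from P: {A, C, D, E, I, J, K, L, N, P, Q}.
Reachable from L: {C, D, E, L, N, Q}.
In P's history but not L's: {A, I, J, K, P} — 5 commits.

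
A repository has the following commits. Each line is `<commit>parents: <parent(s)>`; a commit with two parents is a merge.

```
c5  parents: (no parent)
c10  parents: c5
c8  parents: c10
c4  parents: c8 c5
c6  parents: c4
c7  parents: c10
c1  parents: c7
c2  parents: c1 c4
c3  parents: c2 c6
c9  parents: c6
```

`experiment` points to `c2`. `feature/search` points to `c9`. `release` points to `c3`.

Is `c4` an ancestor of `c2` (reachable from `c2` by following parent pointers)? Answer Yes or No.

Ancestors of c2 (commits reachable by following parents): {c1, c10, c2, c4, c5, c7, c8}.
c4 is in that set, so it is an ancestor of c2.

Yes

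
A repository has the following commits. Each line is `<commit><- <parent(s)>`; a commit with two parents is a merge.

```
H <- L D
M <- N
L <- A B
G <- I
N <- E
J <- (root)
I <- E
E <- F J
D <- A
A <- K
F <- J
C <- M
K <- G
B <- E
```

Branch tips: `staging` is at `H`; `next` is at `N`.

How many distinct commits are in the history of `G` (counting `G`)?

Walking parent pointers from G: reachable set = {E, F, G, I, J}.
That is 5 commits.

5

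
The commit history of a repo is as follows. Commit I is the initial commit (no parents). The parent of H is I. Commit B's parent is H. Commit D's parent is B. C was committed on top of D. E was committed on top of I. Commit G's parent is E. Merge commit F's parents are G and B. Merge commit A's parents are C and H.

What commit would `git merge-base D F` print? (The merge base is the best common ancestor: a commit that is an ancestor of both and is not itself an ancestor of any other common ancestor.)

Ancestors of D: {B, D, H, I}.
Ancestors of F: {B, E, F, G, H, I}.
Common ancestors: {B, H, I}.
Among these, B is not an ancestor of any other common ancestor — it is the merge base.

B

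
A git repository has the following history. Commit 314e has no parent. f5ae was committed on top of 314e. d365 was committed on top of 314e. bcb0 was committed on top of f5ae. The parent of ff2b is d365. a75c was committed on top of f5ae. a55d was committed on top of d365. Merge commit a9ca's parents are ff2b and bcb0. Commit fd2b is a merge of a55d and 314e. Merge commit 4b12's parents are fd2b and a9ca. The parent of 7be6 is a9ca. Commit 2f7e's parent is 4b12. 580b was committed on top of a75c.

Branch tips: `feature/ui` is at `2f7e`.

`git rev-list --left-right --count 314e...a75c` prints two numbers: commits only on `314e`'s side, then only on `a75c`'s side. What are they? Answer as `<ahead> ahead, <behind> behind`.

0 ahead, 2 behind

Reachable from 314e: {314e}.
Reachable from a75c: {314e, a75c, f5ae}.
Only in 314e's history (ahead): {} — 0.
Only in a75c's history (behind): {a75c, f5ae} — 2.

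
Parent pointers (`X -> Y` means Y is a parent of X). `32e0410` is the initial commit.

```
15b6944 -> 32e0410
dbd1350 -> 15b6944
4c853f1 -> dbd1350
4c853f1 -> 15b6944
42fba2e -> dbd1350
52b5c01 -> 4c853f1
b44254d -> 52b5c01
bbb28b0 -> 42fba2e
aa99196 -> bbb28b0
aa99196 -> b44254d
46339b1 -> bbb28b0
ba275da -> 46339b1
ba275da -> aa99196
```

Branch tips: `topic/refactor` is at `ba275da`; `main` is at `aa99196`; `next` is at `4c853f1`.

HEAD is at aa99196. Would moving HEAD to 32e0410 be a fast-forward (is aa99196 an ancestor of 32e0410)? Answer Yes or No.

No

A fast-forward from aa99196 to 32e0410 is possible iff aa99196 is an ancestor of 32e0410.
Ancestors of 32e0410: {32e0410}.
aa99196 is not among them, so fast-forward is not possible.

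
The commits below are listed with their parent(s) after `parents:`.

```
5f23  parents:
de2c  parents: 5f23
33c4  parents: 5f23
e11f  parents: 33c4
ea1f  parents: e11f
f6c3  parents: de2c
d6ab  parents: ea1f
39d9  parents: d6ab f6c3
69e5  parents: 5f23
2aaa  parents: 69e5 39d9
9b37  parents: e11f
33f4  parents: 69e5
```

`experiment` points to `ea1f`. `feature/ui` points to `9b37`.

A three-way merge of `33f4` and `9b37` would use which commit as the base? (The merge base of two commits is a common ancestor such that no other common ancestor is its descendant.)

Ancestors of 33f4: {33f4, 5f23, 69e5}.
Ancestors of 9b37: {33c4, 5f23, 9b37, e11f}.
Common ancestors: {5f23}.
The only common ancestor is 5f23, so it is the merge base.

5f23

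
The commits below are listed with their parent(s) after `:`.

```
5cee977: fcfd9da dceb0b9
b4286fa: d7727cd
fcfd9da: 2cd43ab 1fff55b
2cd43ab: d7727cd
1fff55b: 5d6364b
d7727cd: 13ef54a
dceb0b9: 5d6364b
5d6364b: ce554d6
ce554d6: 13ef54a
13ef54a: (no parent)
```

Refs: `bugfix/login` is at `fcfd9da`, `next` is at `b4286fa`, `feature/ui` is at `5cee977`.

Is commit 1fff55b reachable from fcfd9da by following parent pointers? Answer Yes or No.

Ancestors of fcfd9da (commits reachable by following parents): {13ef54a, 1fff55b, 2cd43ab, 5d6364b, ce554d6, d7727cd, fcfd9da}.
1fff55b is in that set, so it is an ancestor of fcfd9da.

Yes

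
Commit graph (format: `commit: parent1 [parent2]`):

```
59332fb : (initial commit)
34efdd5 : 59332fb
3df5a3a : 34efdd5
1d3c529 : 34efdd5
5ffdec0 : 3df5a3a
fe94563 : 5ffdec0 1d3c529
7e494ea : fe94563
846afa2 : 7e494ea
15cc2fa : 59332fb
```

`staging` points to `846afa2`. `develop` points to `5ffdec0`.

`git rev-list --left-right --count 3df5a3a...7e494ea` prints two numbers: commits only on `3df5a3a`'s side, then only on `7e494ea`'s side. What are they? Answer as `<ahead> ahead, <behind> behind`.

Reachable from 3df5a3a: {34efdd5, 3df5a3a, 59332fb}.
Reachable from 7e494ea: {1d3c529, 34efdd5, 3df5a3a, 59332fb, 5ffdec0, 7e494ea, fe94563}.
Only in 3df5a3a's history (ahead): {} — 0.
Only in 7e494ea's history (behind): {1d3c529, 5ffdec0, 7e494ea, fe94563} — 4.

0 ahead, 4 behind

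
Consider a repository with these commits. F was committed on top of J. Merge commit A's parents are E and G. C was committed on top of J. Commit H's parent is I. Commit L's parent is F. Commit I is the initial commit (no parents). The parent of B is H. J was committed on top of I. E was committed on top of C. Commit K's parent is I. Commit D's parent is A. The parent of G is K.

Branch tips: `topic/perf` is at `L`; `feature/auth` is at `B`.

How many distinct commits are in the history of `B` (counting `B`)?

Walking parent pointers from B: reachable set = {B, H, I}.
That is 3 commits.

3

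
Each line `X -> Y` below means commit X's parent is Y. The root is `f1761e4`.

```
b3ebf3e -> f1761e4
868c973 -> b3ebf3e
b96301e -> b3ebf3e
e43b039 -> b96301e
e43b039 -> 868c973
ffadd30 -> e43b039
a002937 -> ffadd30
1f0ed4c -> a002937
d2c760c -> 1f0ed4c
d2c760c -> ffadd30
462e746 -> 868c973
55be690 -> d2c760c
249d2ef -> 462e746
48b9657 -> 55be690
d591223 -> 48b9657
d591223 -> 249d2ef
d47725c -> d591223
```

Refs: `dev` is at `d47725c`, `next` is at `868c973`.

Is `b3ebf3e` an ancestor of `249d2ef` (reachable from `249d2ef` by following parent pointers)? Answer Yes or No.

Ancestors of 249d2ef (commits reachable by following parents): {249d2ef, 462e746, 868c973, b3ebf3e, f1761e4}.
b3ebf3e is in that set, so it is an ancestor of 249d2ef.

Yes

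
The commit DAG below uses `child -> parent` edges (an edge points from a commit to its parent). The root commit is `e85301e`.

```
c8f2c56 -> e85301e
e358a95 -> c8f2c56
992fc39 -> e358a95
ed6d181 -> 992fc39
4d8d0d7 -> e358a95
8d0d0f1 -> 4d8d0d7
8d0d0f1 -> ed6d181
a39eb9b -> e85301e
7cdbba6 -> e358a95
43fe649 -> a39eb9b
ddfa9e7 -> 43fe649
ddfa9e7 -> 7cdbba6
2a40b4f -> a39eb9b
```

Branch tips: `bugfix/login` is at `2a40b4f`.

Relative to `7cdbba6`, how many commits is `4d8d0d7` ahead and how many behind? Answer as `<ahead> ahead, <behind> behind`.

1 ahead, 1 behind

Reachable from 4d8d0d7: {4d8d0d7, c8f2c56, e358a95, e85301e}.
Reachable from 7cdbba6: {7cdbba6, c8f2c56, e358a95, e85301e}.
Only in 4d8d0d7's history (ahead): {4d8d0d7} — 1.
Only in 7cdbba6's history (behind): {7cdbba6} — 1.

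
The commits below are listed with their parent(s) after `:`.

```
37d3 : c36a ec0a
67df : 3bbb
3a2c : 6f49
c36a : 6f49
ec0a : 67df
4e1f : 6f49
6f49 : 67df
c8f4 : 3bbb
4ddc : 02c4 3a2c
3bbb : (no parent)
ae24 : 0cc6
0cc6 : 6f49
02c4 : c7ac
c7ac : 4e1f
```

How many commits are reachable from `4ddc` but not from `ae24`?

Reachable from 4ddc: {02c4, 3a2c, 3bbb, 4ddc, 4e1f, 67df, 6f49, c7ac}.
Reachable from ae24: {0cc6, 3bbb, 67df, 6f49, ae24}.
In 4ddc's history but not ae24's: {02c4, 3a2c, 4ddc, 4e1f, c7ac} — 5 commits.

5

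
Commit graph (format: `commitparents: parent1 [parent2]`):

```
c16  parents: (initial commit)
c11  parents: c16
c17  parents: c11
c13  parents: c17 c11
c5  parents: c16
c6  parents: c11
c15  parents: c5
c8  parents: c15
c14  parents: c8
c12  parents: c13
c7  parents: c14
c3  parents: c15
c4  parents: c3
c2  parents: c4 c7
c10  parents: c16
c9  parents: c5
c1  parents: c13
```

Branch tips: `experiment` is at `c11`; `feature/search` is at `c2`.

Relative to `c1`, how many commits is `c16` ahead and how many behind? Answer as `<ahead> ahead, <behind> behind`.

0 ahead, 4 behind

Reachable from c16: {c16}.
Reachable from c1: {c1, c11, c13, c16, c17}.
Only in c16's history (ahead): {} — 0.
Only in c1's history (behind): {c1, c11, c13, c17} — 4.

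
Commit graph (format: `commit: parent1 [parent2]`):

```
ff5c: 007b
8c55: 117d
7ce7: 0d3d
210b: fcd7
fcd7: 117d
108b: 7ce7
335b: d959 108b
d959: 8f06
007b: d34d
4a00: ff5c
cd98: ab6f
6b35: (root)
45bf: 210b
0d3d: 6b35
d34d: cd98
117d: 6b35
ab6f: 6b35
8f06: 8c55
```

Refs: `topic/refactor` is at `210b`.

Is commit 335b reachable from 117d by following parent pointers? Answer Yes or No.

No

Ancestors of 117d: {117d, 6b35}.
335b is not in that set, so it is not an ancestor of 117d.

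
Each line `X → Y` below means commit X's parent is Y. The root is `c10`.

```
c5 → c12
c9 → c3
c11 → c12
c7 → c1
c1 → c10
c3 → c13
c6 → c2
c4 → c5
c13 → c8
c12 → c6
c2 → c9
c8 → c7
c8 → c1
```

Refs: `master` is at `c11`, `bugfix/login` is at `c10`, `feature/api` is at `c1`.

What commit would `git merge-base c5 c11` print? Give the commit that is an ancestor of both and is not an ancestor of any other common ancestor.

c12

Ancestors of c5: {c1, c10, c12, c13, c2, c3, c5, c6, c7, c8, c9}.
Ancestors of c11: {c1, c10, c11, c12, c13, c2, c3, c6, c7, c8, c9}.
Common ancestors: {c1, c10, c12, c13, c2, c3, c6, c7, c8, c9}.
Among these, c12 is not an ancestor of any other common ancestor — it is the merge base.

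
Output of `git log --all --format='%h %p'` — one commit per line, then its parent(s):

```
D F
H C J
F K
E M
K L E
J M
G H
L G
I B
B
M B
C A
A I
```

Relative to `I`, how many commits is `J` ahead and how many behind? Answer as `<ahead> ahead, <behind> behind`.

2 ahead, 1 behind

Reachable from J: {B, J, M}.
Reachable from I: {B, I}.
Only in J's history (ahead): {J, M} — 2.
Only in I's history (behind): {I} — 1.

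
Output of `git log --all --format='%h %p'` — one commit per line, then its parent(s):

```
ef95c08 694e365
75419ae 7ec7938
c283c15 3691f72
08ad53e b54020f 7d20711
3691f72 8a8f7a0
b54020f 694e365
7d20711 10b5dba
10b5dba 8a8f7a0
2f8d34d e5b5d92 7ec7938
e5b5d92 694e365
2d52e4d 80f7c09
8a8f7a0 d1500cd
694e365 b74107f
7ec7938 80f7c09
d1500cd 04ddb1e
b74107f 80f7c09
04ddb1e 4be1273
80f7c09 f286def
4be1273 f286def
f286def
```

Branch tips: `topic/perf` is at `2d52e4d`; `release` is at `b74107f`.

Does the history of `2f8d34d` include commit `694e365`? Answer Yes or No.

Yes

Ancestors of 2f8d34d (commits reachable by following parents): {2f8d34d, 694e365, 7ec7938, 80f7c09, b74107f, e5b5d92, f286def}.
694e365 is in that set, so it is an ancestor of 2f8d34d.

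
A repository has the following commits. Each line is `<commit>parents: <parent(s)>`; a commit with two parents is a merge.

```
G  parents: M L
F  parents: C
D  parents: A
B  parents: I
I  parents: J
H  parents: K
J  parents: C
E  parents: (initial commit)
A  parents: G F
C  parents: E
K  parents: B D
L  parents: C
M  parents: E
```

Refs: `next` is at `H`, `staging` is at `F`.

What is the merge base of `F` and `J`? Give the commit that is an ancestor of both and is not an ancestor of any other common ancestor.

C

Ancestors of F: {C, E, F}.
Ancestors of J: {C, E, J}.
Common ancestors: {C, E}.
Among these, C is not an ancestor of any other common ancestor — it is the merge base.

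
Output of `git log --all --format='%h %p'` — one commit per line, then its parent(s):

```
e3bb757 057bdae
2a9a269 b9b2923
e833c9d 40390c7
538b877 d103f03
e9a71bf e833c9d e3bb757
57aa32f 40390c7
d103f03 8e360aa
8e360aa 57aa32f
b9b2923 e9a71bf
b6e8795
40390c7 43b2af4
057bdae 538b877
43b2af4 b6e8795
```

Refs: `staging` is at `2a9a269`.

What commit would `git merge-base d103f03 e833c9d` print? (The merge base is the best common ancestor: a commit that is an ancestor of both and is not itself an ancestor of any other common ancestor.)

Ancestors of d103f03: {40390c7, 43b2af4, 57aa32f, 8e360aa, b6e8795, d103f03}.
Ancestors of e833c9d: {40390c7, 43b2af4, b6e8795, e833c9d}.
Common ancestors: {40390c7, 43b2af4, b6e8795}.
Among these, 40390c7 is not an ancestor of any other common ancestor — it is the merge base.

40390c7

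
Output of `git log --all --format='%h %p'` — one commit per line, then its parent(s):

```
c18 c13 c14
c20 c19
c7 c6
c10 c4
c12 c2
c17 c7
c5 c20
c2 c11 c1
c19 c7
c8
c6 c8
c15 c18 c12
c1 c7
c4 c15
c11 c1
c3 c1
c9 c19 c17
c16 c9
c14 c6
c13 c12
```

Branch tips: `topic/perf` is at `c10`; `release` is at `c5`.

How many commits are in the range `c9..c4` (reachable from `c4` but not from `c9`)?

Reachable from c4: {c1, c11, c12, c13, c14, c15, c18, c2, c4, c6, c7, c8}.
Reachable from c9: {c17, c19, c6, c7, c8, c9}.
In c4's history but not c9's: {c1, c11, c12, c13, c14, c15, c18, c2, c4} — 9 commits.

9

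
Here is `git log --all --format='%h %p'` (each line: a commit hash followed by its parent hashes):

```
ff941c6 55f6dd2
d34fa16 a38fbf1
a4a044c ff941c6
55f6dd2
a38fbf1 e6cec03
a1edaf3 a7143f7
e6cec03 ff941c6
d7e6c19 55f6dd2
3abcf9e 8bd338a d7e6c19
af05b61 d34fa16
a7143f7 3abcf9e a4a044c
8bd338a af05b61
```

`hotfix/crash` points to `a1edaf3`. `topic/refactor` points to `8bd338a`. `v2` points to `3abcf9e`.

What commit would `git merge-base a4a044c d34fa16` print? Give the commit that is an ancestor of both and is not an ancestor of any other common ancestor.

ff941c6

Ancestors of a4a044c: {55f6dd2, a4a044c, ff941c6}.
Ancestors of d34fa16: {55f6dd2, a38fbf1, d34fa16, e6cec03, ff941c6}.
Common ancestors: {55f6dd2, ff941c6}.
Among these, ff941c6 is not an ancestor of any other common ancestor — it is the merge base.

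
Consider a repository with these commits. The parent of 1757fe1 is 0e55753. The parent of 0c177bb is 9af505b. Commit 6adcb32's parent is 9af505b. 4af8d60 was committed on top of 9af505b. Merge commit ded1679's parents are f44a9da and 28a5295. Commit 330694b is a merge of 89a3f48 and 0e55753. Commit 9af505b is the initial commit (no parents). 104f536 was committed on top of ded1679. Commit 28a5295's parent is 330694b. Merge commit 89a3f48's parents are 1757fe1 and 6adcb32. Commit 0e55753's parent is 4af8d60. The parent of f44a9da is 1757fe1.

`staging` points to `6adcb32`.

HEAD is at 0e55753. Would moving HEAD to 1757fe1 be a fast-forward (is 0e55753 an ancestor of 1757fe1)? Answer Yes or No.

Yes

A fast-forward from 0e55753 to 1757fe1 is possible iff 0e55753 is an ancestor of 1757fe1.
Ancestors of 1757fe1: {0e55753, 1757fe1, 4af8d60, 9af505b}.
0e55753 is among them, so fast-forward is possible.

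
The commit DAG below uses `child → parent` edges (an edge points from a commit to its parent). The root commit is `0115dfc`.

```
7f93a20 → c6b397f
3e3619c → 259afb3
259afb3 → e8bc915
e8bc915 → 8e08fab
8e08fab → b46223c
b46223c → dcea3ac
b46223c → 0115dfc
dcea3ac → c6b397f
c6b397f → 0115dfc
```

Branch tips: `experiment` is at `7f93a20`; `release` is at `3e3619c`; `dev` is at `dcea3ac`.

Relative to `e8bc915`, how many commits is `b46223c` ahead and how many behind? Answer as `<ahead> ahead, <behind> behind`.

0 ahead, 2 behind

Reachable from b46223c: {0115dfc, b46223c, c6b397f, dcea3ac}.
Reachable from e8bc915: {0115dfc, 8e08fab, b46223c, c6b397f, dcea3ac, e8bc915}.
Only in b46223c's history (ahead): {} — 0.
Only in e8bc915's history (behind): {8e08fab, e8bc915} — 2.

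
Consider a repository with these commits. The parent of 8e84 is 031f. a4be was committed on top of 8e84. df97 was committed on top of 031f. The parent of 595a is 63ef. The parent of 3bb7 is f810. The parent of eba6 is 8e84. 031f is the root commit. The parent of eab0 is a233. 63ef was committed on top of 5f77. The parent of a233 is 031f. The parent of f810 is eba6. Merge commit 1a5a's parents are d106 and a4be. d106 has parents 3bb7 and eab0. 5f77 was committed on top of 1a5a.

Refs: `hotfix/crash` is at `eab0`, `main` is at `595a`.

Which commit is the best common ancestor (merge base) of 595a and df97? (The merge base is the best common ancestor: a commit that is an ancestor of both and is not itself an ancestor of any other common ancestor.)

Ancestors of 595a: {031f, 1a5a, 3bb7, 595a, 5f77, 63ef, 8e84, a233, a4be, d106, eab0, eba6, f810}.
Ancestors of df97: {031f, df97}.
Common ancestors: {031f}.
The only common ancestor is 031f, so it is the merge base.

031f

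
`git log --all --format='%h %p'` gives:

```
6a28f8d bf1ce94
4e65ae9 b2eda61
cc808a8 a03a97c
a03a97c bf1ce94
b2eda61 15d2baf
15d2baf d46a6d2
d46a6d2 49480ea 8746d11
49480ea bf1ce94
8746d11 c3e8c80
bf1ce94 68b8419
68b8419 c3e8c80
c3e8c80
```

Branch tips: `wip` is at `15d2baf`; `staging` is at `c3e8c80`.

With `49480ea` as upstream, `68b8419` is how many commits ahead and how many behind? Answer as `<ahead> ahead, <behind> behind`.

Reachable from 68b8419: {68b8419, c3e8c80}.
Reachable from 49480ea: {49480ea, 68b8419, bf1ce94, c3e8c80}.
Only in 68b8419's history (ahead): {} — 0.
Only in 49480ea's history (behind): {49480ea, bf1ce94} — 2.

0 ahead, 2 behind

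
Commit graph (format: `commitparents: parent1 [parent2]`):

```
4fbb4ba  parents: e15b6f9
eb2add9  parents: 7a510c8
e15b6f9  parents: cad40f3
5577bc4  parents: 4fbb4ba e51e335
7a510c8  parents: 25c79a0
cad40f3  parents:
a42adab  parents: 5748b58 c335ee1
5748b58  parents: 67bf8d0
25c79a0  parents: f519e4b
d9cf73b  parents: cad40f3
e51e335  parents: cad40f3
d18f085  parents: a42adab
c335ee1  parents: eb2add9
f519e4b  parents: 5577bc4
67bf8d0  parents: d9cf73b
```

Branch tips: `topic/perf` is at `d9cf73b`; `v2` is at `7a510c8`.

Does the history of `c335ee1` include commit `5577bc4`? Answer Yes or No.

Yes

Ancestors of c335ee1 (commits reachable by following parents): {25c79a0, 4fbb4ba, 5577bc4, 7a510c8, c335ee1, cad40f3, e15b6f9, e51e335, eb2add9, f519e4b}.
5577bc4 is in that set, so it is an ancestor of c335ee1.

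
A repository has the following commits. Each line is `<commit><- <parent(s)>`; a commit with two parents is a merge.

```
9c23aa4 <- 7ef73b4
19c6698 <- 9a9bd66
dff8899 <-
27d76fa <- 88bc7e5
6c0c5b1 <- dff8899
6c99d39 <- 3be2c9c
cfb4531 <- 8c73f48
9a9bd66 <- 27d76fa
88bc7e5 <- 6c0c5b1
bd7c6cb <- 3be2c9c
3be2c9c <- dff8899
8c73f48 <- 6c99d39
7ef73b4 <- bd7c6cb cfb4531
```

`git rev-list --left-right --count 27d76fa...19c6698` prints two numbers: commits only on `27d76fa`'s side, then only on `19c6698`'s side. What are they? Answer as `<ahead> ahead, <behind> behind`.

0 ahead, 2 behind

Reachable from 27d76fa: {27d76fa, 6c0c5b1, 88bc7e5, dff8899}.
Reachable from 19c6698: {19c6698, 27d76fa, 6c0c5b1, 88bc7e5, 9a9bd66, dff8899}.
Only in 27d76fa's history (ahead): {} — 0.
Only in 19c6698's history (behind): {19c6698, 9a9bd66} — 2.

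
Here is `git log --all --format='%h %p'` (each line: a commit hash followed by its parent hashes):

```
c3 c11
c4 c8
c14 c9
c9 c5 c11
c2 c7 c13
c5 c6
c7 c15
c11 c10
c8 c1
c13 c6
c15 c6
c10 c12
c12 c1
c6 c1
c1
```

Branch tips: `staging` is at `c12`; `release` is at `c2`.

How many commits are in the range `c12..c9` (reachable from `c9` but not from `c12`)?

Reachable from c9: {c1, c10, c11, c12, c5, c6, c9}.
Reachable from c12: {c1, c12}.
In c9's history but not c12's: {c10, c11, c5, c6, c9} — 5 commits.

5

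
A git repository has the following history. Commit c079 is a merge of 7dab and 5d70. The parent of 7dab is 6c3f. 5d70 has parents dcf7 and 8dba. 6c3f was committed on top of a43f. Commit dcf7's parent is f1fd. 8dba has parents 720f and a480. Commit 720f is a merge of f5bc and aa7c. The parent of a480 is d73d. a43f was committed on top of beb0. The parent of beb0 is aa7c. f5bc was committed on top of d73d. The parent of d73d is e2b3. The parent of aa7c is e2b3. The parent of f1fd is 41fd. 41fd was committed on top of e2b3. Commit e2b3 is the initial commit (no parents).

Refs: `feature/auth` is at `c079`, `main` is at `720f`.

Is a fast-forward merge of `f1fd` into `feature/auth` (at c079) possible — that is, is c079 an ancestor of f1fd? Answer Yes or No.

No

A fast-forward from c079 to f1fd is possible iff c079 is an ancestor of f1fd.
Ancestors of f1fd: {41fd, e2b3, f1fd}.
c079 is not among them, so fast-forward is not possible.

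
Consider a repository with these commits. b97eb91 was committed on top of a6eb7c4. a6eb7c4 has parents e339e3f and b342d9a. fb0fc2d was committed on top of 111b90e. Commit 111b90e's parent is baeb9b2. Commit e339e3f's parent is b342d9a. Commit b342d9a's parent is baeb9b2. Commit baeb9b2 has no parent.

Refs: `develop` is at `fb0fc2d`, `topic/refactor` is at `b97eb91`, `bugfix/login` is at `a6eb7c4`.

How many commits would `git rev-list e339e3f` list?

Walking parent pointers from e339e3f: reachable set = {b342d9a, baeb9b2, e339e3f}.
That is 3 commits.

3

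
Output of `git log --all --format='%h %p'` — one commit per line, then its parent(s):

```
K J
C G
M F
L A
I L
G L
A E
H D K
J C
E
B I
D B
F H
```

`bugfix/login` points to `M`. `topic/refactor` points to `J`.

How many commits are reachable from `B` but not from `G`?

Reachable from B: {A, B, E, I, L}.
Reachable from G: {A, E, G, L}.
In B's history but not G's: {B, I} — 2 commits.

2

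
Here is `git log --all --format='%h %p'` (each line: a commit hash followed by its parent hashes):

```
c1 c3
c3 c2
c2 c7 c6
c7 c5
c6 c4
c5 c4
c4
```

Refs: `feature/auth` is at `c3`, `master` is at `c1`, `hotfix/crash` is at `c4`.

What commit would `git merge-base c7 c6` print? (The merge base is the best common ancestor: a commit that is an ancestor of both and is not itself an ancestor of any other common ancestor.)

c4

Ancestors of c7: {c4, c5, c7}.
Ancestors of c6: {c4, c6}.
Common ancestors: {c4}.
The only common ancestor is c4, so it is the merge base.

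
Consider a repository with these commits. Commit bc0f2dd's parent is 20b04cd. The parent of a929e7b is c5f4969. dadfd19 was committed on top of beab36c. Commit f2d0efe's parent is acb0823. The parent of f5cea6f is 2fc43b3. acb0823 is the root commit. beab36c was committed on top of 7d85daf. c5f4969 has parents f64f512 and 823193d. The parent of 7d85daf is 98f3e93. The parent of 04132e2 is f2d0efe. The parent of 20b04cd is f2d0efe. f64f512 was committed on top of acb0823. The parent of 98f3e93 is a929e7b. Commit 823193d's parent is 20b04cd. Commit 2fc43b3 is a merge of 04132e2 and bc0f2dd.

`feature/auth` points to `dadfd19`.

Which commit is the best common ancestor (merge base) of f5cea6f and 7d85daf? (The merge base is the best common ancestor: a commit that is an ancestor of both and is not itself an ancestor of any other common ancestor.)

20b04cd

Ancestors of f5cea6f: {04132e2, 20b04cd, 2fc43b3, acb0823, bc0f2dd, f2d0efe, f5cea6f}.
Ancestors of 7d85daf: {20b04cd, 7d85daf, 823193d, 98f3e93, a929e7b, acb0823, c5f4969, f2d0efe, f64f512}.
Common ancestors: {20b04cd, acb0823, f2d0efe}.
Among these, 20b04cd is not an ancestor of any other common ancestor — it is the merge base.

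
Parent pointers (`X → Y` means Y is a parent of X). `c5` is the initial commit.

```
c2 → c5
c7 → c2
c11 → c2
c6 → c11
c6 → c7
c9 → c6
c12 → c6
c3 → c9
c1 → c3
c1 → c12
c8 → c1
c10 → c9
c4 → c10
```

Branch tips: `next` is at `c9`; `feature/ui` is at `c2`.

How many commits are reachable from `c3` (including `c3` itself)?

Walking parent pointers from c3: reachable set = {c11, c2, c3, c5, c6, c7, c9}.
That is 7 commits.

7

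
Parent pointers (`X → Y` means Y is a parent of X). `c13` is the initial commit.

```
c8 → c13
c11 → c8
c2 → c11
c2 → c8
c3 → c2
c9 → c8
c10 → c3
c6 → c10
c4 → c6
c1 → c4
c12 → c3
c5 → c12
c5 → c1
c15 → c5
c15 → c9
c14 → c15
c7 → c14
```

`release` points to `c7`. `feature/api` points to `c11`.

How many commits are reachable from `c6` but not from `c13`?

6

Reachable from c6: {c10, c11, c13, c2, c3, c6, c8}.
Reachable from c13: {c13}.
In c6's history but not c13's: {c10, c11, c2, c3, c6, c8} — 6 commits.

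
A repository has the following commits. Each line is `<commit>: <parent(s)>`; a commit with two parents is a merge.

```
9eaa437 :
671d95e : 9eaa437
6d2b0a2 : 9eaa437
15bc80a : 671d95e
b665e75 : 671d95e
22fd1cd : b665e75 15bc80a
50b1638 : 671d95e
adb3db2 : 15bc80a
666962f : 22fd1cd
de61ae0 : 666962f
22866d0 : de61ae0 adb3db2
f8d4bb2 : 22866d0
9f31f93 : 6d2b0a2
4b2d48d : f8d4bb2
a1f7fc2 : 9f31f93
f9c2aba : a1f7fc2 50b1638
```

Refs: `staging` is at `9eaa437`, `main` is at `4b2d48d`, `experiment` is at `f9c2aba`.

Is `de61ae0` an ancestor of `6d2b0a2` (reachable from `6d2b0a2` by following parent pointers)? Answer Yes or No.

Ancestors of 6d2b0a2: {6d2b0a2, 9eaa437}.
de61ae0 is not in that set, so it is not an ancestor of 6d2b0a2.

No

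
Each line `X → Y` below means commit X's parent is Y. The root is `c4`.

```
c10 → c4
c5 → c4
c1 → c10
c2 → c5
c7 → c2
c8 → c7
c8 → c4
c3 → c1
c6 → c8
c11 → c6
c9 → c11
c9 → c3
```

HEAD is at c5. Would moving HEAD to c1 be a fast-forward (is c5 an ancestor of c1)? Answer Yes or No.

A fast-forward from c5 to c1 is possible iff c5 is an ancestor of c1.
Ancestors of c1: {c1, c10, c4}.
c5 is not among them, so fast-forward is not possible.

No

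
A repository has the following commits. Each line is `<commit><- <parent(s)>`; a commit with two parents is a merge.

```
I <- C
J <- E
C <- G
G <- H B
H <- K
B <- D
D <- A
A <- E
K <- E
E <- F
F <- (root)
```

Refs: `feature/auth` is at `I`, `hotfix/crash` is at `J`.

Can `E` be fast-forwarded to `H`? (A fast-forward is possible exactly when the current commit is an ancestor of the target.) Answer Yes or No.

Yes

A fast-forward from E to H is possible iff E is an ancestor of H.
Ancestors of H: {E, F, H, K}.
E is among them, so fast-forward is possible.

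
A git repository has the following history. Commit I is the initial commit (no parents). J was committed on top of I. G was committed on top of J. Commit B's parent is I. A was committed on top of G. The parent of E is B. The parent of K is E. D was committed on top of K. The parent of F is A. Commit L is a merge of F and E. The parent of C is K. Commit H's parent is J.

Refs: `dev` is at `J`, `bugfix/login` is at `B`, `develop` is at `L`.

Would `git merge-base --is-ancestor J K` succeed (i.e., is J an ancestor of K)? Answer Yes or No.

Ancestors of K: {B, E, I, K}.
J is not in that set, so it is not an ancestor of K.

No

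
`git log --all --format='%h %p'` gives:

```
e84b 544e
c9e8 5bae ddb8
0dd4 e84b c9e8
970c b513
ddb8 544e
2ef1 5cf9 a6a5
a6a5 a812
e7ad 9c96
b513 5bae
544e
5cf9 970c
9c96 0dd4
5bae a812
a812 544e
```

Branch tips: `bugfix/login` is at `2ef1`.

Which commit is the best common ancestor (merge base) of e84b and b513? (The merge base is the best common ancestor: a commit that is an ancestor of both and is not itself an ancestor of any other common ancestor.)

544e

Ancestors of e84b: {544e, e84b}.
Ancestors of b513: {544e, 5bae, a812, b513}.
Common ancestors: {544e}.
The only common ancestor is 544e, so it is the merge base.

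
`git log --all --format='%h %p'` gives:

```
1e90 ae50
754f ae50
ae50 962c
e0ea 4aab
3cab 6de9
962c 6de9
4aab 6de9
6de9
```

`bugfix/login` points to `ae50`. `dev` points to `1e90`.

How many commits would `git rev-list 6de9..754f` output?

Reachable from 754f: {6de9, 754f, 962c, ae50}.
Reachable from 6de9: {6de9}.
In 754f's history but not 6de9's: {754f, 962c, ae50} — 3 commits.

3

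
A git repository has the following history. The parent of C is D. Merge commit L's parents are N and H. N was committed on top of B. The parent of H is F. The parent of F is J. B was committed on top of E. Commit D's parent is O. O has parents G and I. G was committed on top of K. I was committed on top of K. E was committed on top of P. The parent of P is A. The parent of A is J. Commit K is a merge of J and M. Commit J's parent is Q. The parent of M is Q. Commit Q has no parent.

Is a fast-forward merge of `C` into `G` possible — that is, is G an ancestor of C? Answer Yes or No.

A fast-forward from G to C is possible iff G is an ancestor of C.
Ancestors of C: {C, D, G, I, J, K, M, O, Q}.
G is among them, so fast-forward is possible.

Yes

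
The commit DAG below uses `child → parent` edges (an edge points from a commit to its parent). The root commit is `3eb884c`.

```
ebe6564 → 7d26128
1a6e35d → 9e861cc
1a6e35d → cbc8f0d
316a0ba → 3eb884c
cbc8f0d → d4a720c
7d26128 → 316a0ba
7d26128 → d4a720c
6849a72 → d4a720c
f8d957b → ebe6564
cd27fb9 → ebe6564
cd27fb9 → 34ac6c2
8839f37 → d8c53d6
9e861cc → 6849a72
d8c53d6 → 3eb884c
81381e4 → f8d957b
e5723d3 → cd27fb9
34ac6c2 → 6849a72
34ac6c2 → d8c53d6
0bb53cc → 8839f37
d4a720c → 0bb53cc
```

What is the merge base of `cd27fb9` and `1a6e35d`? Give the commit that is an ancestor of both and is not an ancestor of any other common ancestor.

Ancestors of cd27fb9: {0bb53cc, 316a0ba, 34ac6c2, 3eb884c, 6849a72, 7d26128, 8839f37, cd27fb9, d4a720c, d8c53d6, ebe6564}.
Ancestors of 1a6e35d: {0bb53cc, 1a6e35d, 3eb884c, 6849a72, 8839f37, 9e861cc, cbc8f0d, d4a720c, d8c53d6}.
Common ancestors: {0bb53cc, 3eb884c, 6849a72, 8839f37, d4a720c, d8c53d6}.
Among these, 6849a72 is not an ancestor of any other common ancestor — it is the merge base.

6849a72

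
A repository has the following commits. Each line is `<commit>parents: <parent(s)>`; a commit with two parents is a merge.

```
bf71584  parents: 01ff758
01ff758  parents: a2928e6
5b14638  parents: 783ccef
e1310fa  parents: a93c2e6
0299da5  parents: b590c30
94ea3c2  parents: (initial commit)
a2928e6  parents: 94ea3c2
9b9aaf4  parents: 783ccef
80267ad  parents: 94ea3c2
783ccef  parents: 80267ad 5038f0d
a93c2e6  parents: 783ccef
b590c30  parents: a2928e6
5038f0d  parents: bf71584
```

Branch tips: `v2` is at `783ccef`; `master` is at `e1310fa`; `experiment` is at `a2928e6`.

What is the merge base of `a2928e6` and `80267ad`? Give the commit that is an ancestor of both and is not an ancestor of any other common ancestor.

94ea3c2

Ancestors of a2928e6: {94ea3c2, a2928e6}.
Ancestors of 80267ad: {80267ad, 94ea3c2}.
Common ancestors: {94ea3c2}.
The only common ancestor is 94ea3c2, so it is the merge base.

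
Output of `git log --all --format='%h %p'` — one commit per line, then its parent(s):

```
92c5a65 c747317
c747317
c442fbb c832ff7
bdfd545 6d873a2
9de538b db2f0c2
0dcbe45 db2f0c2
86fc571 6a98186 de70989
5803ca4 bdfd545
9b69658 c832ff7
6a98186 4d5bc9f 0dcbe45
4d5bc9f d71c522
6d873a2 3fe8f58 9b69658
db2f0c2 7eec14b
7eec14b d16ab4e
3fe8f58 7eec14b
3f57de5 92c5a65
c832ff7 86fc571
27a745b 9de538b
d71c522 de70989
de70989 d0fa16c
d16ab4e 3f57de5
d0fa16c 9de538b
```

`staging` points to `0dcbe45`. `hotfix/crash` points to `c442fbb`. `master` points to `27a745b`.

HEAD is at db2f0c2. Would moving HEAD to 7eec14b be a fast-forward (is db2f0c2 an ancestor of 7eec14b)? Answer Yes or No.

A fast-forward from db2f0c2 to 7eec14b is possible iff db2f0c2 is an ancestor of 7eec14b.
Ancestors of 7eec14b: {3f57de5, 7eec14b, 92c5a65, c747317, d16ab4e}.
db2f0c2 is not among them, so fast-forward is not possible.

No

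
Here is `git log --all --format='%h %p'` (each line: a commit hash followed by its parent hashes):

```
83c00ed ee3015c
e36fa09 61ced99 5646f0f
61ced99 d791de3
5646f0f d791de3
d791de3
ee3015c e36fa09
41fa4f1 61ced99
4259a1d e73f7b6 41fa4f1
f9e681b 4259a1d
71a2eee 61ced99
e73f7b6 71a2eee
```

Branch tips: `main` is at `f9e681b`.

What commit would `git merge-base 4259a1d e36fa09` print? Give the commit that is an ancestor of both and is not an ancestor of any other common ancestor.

Ancestors of 4259a1d: {41fa4f1, 4259a1d, 61ced99, 71a2eee, d791de3, e73f7b6}.
Ancestors of e36fa09: {5646f0f, 61ced99, d791de3, e36fa09}.
Common ancestors: {61ced99, d791de3}.
Among these, 61ced99 is not an ancestor of any other common ancestor — it is the merge base.

61ced99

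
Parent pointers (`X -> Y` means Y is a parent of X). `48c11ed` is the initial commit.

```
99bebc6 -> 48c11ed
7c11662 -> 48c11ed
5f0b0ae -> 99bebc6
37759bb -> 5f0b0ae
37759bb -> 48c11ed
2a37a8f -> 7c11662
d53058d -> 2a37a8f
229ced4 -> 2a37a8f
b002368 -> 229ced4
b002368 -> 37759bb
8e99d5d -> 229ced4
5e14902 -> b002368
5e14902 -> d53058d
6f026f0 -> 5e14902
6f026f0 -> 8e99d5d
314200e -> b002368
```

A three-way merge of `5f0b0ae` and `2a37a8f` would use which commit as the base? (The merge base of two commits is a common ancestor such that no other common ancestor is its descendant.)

Ancestors of 5f0b0ae: {48c11ed, 5f0b0ae, 99bebc6}.
Ancestors of 2a37a8f: {2a37a8f, 48c11ed, 7c11662}.
Common ancestors: {48c11ed}.
The only common ancestor is 48c11ed, so it is the merge base.

48c11ed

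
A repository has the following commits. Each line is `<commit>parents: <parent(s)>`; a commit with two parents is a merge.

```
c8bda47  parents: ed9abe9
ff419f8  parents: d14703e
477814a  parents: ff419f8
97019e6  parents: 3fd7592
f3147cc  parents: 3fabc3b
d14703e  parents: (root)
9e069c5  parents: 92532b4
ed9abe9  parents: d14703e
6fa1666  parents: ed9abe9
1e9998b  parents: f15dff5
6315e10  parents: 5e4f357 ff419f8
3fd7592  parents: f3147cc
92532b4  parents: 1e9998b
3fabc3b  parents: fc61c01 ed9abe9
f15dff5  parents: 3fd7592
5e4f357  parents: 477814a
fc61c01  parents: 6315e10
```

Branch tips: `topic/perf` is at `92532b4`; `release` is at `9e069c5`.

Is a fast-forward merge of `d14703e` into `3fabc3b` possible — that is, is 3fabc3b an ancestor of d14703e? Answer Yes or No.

A fast-forward from 3fabc3b to d14703e is possible iff 3fabc3b is an ancestor of d14703e.
Ancestors of d14703e: {d14703e}.
3fabc3b is not among them, so fast-forward is not possible.

No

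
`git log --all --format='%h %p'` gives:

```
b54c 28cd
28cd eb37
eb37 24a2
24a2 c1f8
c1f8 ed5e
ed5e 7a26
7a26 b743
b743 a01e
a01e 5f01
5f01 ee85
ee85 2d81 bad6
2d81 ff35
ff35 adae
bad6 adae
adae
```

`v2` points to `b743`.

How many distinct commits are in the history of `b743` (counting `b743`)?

Walking parent pointers from b743: reachable set = {2d81, 5f01, a01e, adae, b743, bad6, ee85, ff35}.
That is 8 commits.

8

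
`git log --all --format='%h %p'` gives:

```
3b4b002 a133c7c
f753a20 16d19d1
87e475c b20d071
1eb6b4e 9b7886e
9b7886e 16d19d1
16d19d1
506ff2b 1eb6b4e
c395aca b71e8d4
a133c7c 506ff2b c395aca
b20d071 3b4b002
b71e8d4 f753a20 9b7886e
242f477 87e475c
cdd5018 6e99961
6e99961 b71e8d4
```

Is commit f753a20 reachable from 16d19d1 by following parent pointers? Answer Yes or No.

No

Ancestors of 16d19d1: {16d19d1}.
f753a20 is not in that set, so it is not an ancestor of 16d19d1.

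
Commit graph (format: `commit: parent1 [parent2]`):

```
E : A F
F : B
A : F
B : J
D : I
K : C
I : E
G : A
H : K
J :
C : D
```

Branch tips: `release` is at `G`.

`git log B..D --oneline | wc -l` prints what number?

Reachable from D: {A, B, D, E, F, I, J}.
Reachable from B: {B, J}.
In D's history but not B's: {A, D, E, F, I} — 5 commits.

5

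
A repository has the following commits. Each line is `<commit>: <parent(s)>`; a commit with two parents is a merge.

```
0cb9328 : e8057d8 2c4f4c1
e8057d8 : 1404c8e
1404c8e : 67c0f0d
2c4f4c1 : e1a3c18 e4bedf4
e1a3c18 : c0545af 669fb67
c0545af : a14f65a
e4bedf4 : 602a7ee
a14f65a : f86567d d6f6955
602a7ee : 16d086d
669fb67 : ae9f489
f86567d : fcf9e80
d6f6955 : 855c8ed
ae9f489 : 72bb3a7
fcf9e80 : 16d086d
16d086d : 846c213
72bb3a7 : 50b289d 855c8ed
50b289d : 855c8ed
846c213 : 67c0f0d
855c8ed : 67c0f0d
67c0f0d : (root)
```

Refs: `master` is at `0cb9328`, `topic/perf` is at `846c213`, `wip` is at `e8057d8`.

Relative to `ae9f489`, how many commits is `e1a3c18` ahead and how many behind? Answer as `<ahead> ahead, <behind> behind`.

9 ahead, 0 behind

Reachable from e1a3c18: {16d086d, 50b289d, 669fb67, 67c0f0d, 72bb3a7, 846c213, 855c8ed, a14f65a, ae9f489, c0545af, d6f6955, e1a3c18, f86567d, fcf9e80}.
Reachable from ae9f489: {50b289d, 67c0f0d, 72bb3a7, 855c8ed, ae9f489}.
Only in e1a3c18's history (ahead): {16d086d, 669fb67, 846c213, a14f65a, c0545af, d6f6955, e1a3c18, f86567d, fcf9e80} — 9.
Only in ae9f489's history (behind): {} — 0.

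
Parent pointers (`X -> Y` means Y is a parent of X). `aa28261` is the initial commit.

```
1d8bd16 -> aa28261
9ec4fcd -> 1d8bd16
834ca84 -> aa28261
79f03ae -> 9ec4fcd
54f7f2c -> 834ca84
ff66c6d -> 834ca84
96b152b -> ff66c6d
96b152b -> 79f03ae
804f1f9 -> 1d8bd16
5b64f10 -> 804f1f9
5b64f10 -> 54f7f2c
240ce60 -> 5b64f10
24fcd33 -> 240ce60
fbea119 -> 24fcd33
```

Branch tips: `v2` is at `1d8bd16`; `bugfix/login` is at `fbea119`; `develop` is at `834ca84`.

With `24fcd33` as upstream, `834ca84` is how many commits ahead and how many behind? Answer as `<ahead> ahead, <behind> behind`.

Reachable from 834ca84: {834ca84, aa28261}.
Reachable from 24fcd33: {1d8bd16, 240ce60, 24fcd33, 54f7f2c, 5b64f10, 804f1f9, 834ca84, aa28261}.
Only in 834ca84's history (ahead): {} — 0.
Only in 24fcd33's history (behind): {1d8bd16, 240ce60, 24fcd33, 54f7f2c, 5b64f10, 804f1f9} — 6.

0 ahead, 6 behind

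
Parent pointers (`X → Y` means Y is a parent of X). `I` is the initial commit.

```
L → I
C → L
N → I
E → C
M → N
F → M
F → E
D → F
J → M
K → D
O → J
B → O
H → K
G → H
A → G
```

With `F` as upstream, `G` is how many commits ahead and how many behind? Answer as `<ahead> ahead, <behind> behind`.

4 ahead, 0 behind

Reachable from G: {C, D, E, F, G, H, I, K, L, M, N}.
Reachable from F: {C, E, F, I, L, M, N}.
Only in G's history (ahead): {D, G, H, K} — 4.
Only in F's history (behind): {} — 0.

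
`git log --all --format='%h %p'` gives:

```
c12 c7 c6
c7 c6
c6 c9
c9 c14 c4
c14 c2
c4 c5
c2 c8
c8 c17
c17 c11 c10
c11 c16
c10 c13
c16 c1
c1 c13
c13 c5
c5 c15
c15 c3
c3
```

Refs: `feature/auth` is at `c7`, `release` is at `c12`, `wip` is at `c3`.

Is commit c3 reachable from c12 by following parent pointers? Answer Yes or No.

Yes

Ancestors of c12 (commits reachable by following parents): {c1, c10, c11, c12, c13, c14, c15, c16, c17, c2, c3, c4, c5, c6, c7, c8, c9}.
c3 is in that set, so it is an ancestor of c12.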